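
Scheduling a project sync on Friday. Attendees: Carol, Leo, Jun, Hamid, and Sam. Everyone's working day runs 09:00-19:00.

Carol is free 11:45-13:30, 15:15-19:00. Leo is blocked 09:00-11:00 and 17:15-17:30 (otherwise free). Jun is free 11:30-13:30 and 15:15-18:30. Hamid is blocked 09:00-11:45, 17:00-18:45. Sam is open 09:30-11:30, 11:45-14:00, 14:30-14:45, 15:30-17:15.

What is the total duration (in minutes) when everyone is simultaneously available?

195

Carol free: 11:45-13:30, 15:15-19:00.
Leo free: 11:00-17:15, 17:30-19:00 (invert busy blocks within the working day).
Jun free: 11:30-13:30, 15:15-18:30.
Hamid free: 11:45-17:00, 18:45-19:00 (invert busy blocks within the working day).
Sam free: 09:30-11:30, 11:45-14:00, 14:30-14:45, 15:30-17:15.
Carol ∩ Leo: 11:45-13:30, 15:15-17:15, 17:30-19:00.
Carol ∩ Leo ∩ Jun: 11:45-13:30, 15:15-17:15, 17:30-18:30.
Carol ∩ Leo ∩ Jun ∩ Hamid: 11:45-13:30, 15:15-17:00.
Carol ∩ Leo ∩ Jun ∩ Hamid ∩ Sam: 11:45-13:30, 15:30-17:00.
Summing the common windows: 105 + 90 = 195 minutes.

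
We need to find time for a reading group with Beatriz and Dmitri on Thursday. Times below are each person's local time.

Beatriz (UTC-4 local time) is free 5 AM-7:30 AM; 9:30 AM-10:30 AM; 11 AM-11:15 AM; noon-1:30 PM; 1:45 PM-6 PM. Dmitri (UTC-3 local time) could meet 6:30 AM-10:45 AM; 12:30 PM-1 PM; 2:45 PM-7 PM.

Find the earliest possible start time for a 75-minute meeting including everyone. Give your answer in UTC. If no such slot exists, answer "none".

09:30

Beatriz in UTC: 09:00-11:30, 13:30-14:30, 15:00-15:15, 16:00-17:30, 17:45-22:00 (add 4h to convert from UTC-4).
Dmitri in UTC: 09:30-13:45, 15:30-16:00, 17:45-22:00 (add 3h to convert from UTC-3).
Beatriz ∩ Dmitri: 09:30-11:30, 13:30-13:45, 17:45-22:00.
The first common window of at least 75 minutes is 09:30-11:30, so the earliest start is 09:30.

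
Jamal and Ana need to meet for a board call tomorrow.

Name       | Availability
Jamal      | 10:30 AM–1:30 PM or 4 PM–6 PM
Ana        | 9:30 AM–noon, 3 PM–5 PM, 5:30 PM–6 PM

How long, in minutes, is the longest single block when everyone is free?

90

Jamal ∩ Ana: 10:30-12:00, 16:00-17:00, 17:30-18:00.
The longest is 10:30-12:00 at 90 minutes.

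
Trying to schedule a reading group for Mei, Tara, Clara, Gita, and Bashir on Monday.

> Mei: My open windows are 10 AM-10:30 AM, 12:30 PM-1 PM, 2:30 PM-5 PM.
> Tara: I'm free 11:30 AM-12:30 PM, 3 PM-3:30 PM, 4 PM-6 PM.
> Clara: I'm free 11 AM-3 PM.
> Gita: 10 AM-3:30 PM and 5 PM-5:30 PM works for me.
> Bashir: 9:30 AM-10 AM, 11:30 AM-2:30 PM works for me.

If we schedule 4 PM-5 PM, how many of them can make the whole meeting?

Mei and Tara can make the full 16:00-17:00 slot — that's 2.

2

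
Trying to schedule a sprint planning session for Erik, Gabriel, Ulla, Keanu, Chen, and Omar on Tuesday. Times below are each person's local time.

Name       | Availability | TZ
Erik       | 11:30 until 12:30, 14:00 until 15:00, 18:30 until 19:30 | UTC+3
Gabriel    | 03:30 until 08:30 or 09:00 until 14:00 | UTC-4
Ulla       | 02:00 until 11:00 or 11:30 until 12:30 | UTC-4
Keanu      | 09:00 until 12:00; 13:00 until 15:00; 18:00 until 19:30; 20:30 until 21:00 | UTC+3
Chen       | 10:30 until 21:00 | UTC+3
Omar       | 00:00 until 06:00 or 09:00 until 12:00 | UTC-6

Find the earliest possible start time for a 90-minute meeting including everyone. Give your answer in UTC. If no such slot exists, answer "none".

none

Erik in UTC: 08:30-09:30, 11:00-12:00, 15:30-16:30 (subtract 3h to convert from UTC+3).
Gabriel in UTC: 07:30-12:30, 13:00-18:00 (add 4h to convert from UTC-4).
Ulla in UTC: 06:00-15:00, 15:30-16:30 (add 4h to convert from UTC-4).
Keanu in UTC: 06:00-09:00, 10:00-12:00, 15:00-16:30, 17:30-18:00 (subtract 3h to convert from UTC+3).
Chen in UTC: 07:30-18:00 (subtract 3h to convert from UTC+3).
Omar in UTC: 06:00-12:00, 15:00-18:00 (add 6h to convert from UTC-6).
Erik ∩ Gabriel: 08:30-09:30, 11:00-12:00, 15:30-16:30.
Erik ∩ Gabriel ∩ Ulla: 08:30-09:30, 11:00-12:00, 15:30-16:30.
Erik ∩ Gabriel ∩ Ulla ∩ Keanu: 08:30-09:00, 11:00-12:00, 15:30-16:30.
Erik ∩ Gabriel ∩ Ulla ∩ Keanu ∩ Chen: 08:30-09:00, 11:00-12:00, 15:30-16:30.
Erik ∩ Gabriel ∩ Ulla ∩ Keanu ∩ Chen ∩ Omar: 08:30-09:00, 11:00-12:00, 15:30-16:30.
So the common availability across everyone is 08:30-09:00, 11:00-12:00, 15:30-16:30.
No common window is at least 90 minutes long.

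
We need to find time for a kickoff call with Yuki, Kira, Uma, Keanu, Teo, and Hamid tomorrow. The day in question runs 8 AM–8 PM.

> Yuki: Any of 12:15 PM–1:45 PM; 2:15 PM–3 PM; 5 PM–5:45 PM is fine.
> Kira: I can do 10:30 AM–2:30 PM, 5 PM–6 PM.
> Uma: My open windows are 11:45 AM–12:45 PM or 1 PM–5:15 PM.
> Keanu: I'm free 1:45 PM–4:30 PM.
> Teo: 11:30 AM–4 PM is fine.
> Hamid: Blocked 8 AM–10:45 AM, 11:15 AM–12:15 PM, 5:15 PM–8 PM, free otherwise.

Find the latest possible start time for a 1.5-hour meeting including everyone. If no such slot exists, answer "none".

Yuki free: 12:15-13:45, 14:15-15:00, 17:00-17:45.
Kira free: 10:30-14:30, 17:00-18:00.
Uma free: 11:45-12:45, 13:00-17:15.
Keanu free: 13:45-16:30.
Teo free: 11:30-16:00.
Hamid free: 10:45-11:15, 12:15-17:15 (invert busy blocks within the working day).
Yuki ∩ Kira: 12:15-13:45, 14:15-14:30, 17:00-17:45.
Yuki ∩ Kira ∩ Uma: 12:15-12:45, 13:00-13:45, 14:15-14:30, 17:00-17:15.
Yuki ∩ Kira ∩ Uma ∩ Keanu: 14:15-14:30.
Yuki ∩ Kira ∩ Uma ∩ Keanu ∩ Teo: 14:15-14:30.
Yuki ∩ Kira ∩ Uma ∩ Keanu ∩ Teo ∩ Hamid: 14:15-14:30.
No common window is at least 90 minutes long.

none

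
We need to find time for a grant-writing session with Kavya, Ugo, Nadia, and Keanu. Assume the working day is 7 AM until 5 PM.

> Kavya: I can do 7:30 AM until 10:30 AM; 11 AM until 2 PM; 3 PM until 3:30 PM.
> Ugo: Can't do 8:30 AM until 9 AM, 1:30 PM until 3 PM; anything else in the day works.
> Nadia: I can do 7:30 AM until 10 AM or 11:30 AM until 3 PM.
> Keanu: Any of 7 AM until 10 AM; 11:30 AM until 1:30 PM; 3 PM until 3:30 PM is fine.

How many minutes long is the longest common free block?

120

Kavya free: 07:30-10:30, 11:00-14:00, 15:00-15:30.
Ugo free: 07:00-08:30, 09:00-13:30, 15:00-17:00 (invert busy blocks within the working day).
Nadia free: 07:30-10:00, 11:30-15:00.
Keanu free: 07:00-10:00, 11:30-13:30, 15:00-15:30.
Kavya ∩ Ugo: 07:30-08:30, 09:00-10:30, 11:00-13:30, 15:00-15:30.
Kavya ∩ Ugo ∩ Nadia: 07:30-08:30, 09:00-10:00, 11:30-13:30.
Kavya ∩ Ugo ∩ Nadia ∩ Keanu: 07:30-08:30, 09:00-10:00, 11:30-13:30.
The longest is 11:30-13:30 at 120 minutes.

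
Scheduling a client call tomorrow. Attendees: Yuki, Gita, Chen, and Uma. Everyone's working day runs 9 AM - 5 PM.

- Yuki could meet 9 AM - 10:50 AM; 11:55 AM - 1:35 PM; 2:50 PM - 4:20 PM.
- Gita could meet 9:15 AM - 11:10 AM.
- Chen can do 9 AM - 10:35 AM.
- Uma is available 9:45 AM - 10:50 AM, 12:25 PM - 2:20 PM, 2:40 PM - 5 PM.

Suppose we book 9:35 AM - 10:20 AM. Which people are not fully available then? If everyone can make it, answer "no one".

Uma

Yuki: free for 09:35-10:20. Gita: free for 09:35-10:20. Chen: free for 09:35-10:20. Uma: not fully free for 09:35-10:20.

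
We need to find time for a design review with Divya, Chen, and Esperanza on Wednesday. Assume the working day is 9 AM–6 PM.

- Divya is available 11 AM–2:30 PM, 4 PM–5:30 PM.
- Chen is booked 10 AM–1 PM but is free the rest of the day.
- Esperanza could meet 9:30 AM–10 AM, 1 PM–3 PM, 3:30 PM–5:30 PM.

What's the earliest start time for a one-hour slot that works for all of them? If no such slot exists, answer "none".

13:00

Divya free: 11:00-14:30, 16:00-17:30.
Chen free: 09:00-10:00, 13:00-18:00 (invert busy blocks within the working day).
Esperanza free: 09:30-10:00, 13:00-15:00, 15:30-17:30.
Divya ∩ Chen: 13:00-14:30, 16:00-17:30.
Divya ∩ Chen ∩ Esperanza: 13:00-14:30, 16:00-17:30.
So the common availability across everyone is 13:00-14:30, 16:00-17:30.
The first common window of at least 60 minutes is 13:00-14:30, so the earliest start is 13:00.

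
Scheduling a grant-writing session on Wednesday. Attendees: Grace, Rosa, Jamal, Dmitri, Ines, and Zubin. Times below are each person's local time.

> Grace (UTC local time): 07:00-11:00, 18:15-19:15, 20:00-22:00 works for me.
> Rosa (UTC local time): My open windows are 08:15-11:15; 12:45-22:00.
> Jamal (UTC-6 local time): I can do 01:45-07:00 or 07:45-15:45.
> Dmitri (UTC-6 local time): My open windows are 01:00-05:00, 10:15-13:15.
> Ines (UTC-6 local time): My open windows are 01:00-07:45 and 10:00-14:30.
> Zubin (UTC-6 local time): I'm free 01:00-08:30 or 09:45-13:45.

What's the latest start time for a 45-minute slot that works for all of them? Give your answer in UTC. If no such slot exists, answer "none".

Grace in UTC: 07:00-11:00, 18:15-19:15, 20:00-22:00.
Rosa in UTC: 08:15-11:15, 12:45-22:00.
Jamal in UTC: 07:45-13:00, 13:45-21:45 (add 6h to convert from UTC-6).
Dmitri in UTC: 07:00-11:00, 16:15-19:15 (add 6h to convert from UTC-6).
Ines in UTC: 07:00-13:45, 16:00-20:30 (add 6h to convert from UTC-6).
Zubin in UTC: 07:00-14:30, 15:45-19:45 (add 6h to convert from UTC-6).
Grace ∩ Rosa: 08:15-11:00, 18:15-19:15, 20:00-22:00.
Grace ∩ Rosa ∩ Jamal: 08:15-11:00, 18:15-19:15, 20:00-21:45.
Grace ∩ Rosa ∩ Jamal ∩ Dmitri: 08:15-11:00, 18:15-19:15.
Grace ∩ Rosa ∩ Jamal ∩ Dmitri ∩ Ines: 08:15-11:00, 18:15-19:15.
Grace ∩ Rosa ∩ Jamal ∩ Dmitri ∩ Ines ∩ Zubin: 08:15-11:00, 18:15-19:15.
So the common availability across everyone is 08:15-11:00, 18:15-19:15.
The last common window of at least 45 minutes is 18:15-19:15; a 45-minute meeting can start as late as 18:30 and still end by 19:15.

18:30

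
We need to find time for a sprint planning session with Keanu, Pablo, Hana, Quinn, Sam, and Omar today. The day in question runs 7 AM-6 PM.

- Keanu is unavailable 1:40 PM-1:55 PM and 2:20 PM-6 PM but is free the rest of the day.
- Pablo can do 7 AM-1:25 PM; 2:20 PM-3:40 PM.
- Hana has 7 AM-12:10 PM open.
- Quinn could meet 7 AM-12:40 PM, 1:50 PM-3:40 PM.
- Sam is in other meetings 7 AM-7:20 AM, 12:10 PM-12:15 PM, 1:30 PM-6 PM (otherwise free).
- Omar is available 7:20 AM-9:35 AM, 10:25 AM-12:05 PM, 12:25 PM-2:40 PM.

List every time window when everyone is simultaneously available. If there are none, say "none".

Keanu free: 07:00-13:40, 13:55-14:20 (invert busy blocks within the working day).
Pablo free: 07:00-13:25, 14:20-15:40.
Hana free: 07:00-12:10.
Quinn free: 07:00-12:40, 13:50-15:40.
Sam free: 07:20-12:10, 12:15-13:30 (invert busy blocks within the working day).
Omar free: 07:20-09:35, 10:25-12:05, 12:25-14:40.
Keanu ∩ Pablo: 07:00-13:25.
Keanu ∩ Pablo ∩ Hana: 07:00-12:10.
Keanu ∩ Pablo ∩ Hana ∩ Quinn: 07:00-12:10.
Keanu ∩ Pablo ∩ Hana ∩ Quinn ∩ Sam: 07:20-12:10.
Keanu ∩ Pablo ∩ Hana ∩ Quinn ∩ Sam ∩ Omar: 07:20-09:35, 10:25-12:05.

07:20-09:35, 10:25-12:05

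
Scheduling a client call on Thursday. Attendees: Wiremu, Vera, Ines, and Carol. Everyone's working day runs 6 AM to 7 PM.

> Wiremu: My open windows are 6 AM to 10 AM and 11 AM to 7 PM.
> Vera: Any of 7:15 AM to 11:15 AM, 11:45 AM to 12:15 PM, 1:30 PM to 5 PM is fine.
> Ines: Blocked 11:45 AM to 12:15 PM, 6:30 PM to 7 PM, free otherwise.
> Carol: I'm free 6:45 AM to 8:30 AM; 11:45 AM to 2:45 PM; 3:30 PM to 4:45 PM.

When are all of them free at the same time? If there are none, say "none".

07:15-08:30, 13:30-14:45, 15:30-16:45

Wiremu free: 06:00-10:00, 11:00-19:00.
Vera free: 07:15-11:15, 11:45-12:15, 13:30-17:00.
Ines free: 06:00-11:45, 12:15-18:30 (invert busy blocks within the working day).
Carol free: 06:45-08:30, 11:45-14:45, 15:30-16:45.
Wiremu ∩ Vera: 07:15-10:00, 11:00-11:15, 11:45-12:15, 13:30-17:00.
Wiremu ∩ Vera ∩ Ines: 07:15-10:00, 11:00-11:15, 13:30-17:00.
Wiremu ∩ Vera ∩ Ines ∩ Carol: 07:15-08:30, 13:30-14:45, 15:30-16:45.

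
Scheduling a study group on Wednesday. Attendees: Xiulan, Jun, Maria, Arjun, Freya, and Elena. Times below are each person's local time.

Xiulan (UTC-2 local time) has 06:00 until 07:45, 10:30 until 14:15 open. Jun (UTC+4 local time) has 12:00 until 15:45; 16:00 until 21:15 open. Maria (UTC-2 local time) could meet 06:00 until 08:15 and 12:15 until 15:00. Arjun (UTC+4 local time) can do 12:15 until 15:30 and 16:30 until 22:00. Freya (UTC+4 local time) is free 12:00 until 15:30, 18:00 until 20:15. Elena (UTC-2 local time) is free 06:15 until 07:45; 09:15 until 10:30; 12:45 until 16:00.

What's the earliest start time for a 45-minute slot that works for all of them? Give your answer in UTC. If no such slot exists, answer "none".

08:15

Xiulan in UTC: 08:00-09:45, 12:30-16:15 (add 2h to convert from UTC-2).
Jun in UTC: 08:00-11:45, 12:00-17:15 (subtract 4h to convert from UTC+4).
Maria in UTC: 08:00-10:15, 14:15-17:00 (add 2h to convert from UTC-2).
Arjun in UTC: 08:15-11:30, 12:30-18:00 (subtract 4h to convert from UTC+4).
Freya in UTC: 08:00-11:30, 14:00-16:15 (subtract 4h to convert from UTC+4).
Elena in UTC: 08:15-09:45, 11:15-12:30, 14:45-18:00 (add 2h to convert from UTC-2).
Xiulan ∩ Jun: 08:00-09:45, 12:30-16:15.
Xiulan ∩ Jun ∩ Maria: 08:00-09:45, 14:15-16:15.
Xiulan ∩ Jun ∩ Maria ∩ Arjun: 08:15-09:45, 14:15-16:15.
Xiulan ∩ Jun ∩ Maria ∩ Arjun ∩ Freya: 08:15-09:45, 14:15-16:15.
Xiulan ∩ Jun ∩ Maria ∩ Arjun ∩ Freya ∩ Elena: 08:15-09:45, 14:45-16:15.
The first common window of at least 45 minutes is 08:15-09:45, so the earliest start is 08:15.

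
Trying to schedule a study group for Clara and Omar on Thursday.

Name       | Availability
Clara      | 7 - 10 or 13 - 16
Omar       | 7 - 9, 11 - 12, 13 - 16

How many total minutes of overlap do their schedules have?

Clara ∩ Omar: 07:00-09:00, 13:00-16:00.
Those are the intersection windows.
Summing the common windows: 120 + 180 = 300 minutes.

300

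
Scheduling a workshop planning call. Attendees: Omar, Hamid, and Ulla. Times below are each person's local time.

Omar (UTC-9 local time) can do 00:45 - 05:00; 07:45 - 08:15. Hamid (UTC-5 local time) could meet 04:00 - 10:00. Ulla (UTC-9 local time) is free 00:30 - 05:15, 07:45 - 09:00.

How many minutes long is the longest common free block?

Omar in UTC: 09:45-14:00, 16:45-17:15 (add 9h to convert from UTC-9).
Hamid in UTC: 09:00-15:00 (add 5h to convert from UTC-5).
Ulla in UTC: 09:30-14:15, 16:45-18:00 (add 9h to convert from UTC-9).
Omar ∩ Hamid: 09:45-14:00.
Omar ∩ Hamid ∩ Ulla: 09:45-14:00.
Those are the intersection windows.
The longest is 09:45-14:00 at 255 minutes.

255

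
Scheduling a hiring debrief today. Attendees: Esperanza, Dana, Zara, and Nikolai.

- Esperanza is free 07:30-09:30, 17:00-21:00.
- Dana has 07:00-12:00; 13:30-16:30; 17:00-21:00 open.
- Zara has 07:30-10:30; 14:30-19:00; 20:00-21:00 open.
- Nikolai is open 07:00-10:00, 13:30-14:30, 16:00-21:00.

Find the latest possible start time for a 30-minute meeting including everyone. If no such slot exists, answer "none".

20:30

Esperanza ∩ Dana: 07:30-09:30, 17:00-21:00.
Esperanza ∩ Dana ∩ Zara: 07:30-09:30, 17:00-19:00, 20:00-21:00.
Esperanza ∩ Dana ∩ Zara ∩ Nikolai: 07:30-09:30, 17:00-19:00, 20:00-21:00.
The last common window of at least 30 minutes is 20:00-21:00; a 30-minute meeting can start as late as 20:30 and still end by 21:00.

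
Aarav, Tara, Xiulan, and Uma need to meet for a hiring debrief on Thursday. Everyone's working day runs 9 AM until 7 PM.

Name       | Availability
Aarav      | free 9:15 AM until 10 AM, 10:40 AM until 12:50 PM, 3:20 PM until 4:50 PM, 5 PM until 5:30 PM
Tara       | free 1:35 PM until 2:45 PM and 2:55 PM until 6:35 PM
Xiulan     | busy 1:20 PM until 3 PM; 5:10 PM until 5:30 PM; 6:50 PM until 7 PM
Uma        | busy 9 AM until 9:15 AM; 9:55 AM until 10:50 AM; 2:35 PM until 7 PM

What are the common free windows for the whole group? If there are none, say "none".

none

Aarav free: 09:15-10:00, 10:40-12:50, 15:20-16:50, 17:00-17:30.
Tara free: 13:35-14:45, 14:55-18:35.
Xiulan free: 09:00-13:20, 15:00-17:10, 17:30-18:50 (invert busy blocks within the working day).
Uma free: 09:15-09:55, 10:50-14:35 (invert busy blocks within the working day).
Aarav ∩ Tara: 15:20-16:50, 17:00-17:30.
Aarav ∩ Tara ∩ Xiulan: 15:20-16:50, 17:00-17:10.
Aarav ∩ Tara ∩ Xiulan ∩ Uma: ∅.
There is no time when everyone is free.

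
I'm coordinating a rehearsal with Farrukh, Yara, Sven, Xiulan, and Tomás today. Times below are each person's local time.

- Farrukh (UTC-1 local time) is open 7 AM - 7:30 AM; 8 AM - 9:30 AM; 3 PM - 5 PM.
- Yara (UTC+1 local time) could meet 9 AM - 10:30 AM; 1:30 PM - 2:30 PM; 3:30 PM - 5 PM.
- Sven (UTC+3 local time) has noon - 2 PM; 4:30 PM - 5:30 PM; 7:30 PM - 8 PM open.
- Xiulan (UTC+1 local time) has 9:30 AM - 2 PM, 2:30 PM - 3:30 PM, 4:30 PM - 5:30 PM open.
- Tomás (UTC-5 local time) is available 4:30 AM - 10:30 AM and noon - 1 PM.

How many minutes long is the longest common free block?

Farrukh in UTC: 08:00-08:30, 09:00-10:30, 16:00-18:00 (add 1h to convert from UTC-1).
Yara in UTC: 08:00-09:30, 12:30-13:30, 14:30-16:00 (subtract 1h to convert from UTC+1).
Sven in UTC: 09:00-11:00, 13:30-14:30, 16:30-17:00 (subtract 3h to convert from UTC+3).
Xiulan in UTC: 08:30-13:00, 13:30-14:30, 15:30-16:30 (subtract 1h to convert from UTC+1).
Tomás in UTC: 09:30-15:30, 17:00-18:00 (add 5h to convert from UTC-5).
Farrukh ∩ Yara: 08:00-08:30, 09:00-09:30.
Farrukh ∩ Yara ∩ Sven: 09:00-09:30.
Farrukh ∩ Yara ∩ Sven ∩ Xiulan: 09:00-09:30.
Farrukh ∩ Yara ∩ Sven ∩ Xiulan ∩ Tomás: ∅.
There is no time when everyone is free.
No common window exists, so the longest block is 0 minutes.

0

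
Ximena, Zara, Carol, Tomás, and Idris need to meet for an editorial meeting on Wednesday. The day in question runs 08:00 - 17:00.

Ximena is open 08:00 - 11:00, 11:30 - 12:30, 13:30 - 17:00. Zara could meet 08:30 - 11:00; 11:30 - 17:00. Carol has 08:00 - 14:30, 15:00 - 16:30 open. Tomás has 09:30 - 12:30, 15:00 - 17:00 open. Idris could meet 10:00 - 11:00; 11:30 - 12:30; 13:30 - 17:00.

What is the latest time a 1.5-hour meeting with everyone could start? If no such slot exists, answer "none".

15:00

Ximena ∩ Zara: 08:30-11:00, 11:30-12:30, 13:30-17:00.
Ximena ∩ Zara ∩ Carol: 08:30-11:00, 11:30-12:30, 13:30-14:30, 15:00-16:30.
Ximena ∩ Zara ∩ Carol ∩ Tomás: 09:30-11:00, 11:30-12:30, 15:00-16:30.
Ximena ∩ Zara ∩ Carol ∩ Tomás ∩ Idris: 10:00-11:00, 11:30-12:30, 15:00-16:30.
So the common availability across everyone is 10:00-11:00, 11:30-12:30, 15:00-16:30.
The last common window of at least 90 minutes is 15:00-16:30; a 90-minute meeting can start as late as 15:00 and still end by 16:30.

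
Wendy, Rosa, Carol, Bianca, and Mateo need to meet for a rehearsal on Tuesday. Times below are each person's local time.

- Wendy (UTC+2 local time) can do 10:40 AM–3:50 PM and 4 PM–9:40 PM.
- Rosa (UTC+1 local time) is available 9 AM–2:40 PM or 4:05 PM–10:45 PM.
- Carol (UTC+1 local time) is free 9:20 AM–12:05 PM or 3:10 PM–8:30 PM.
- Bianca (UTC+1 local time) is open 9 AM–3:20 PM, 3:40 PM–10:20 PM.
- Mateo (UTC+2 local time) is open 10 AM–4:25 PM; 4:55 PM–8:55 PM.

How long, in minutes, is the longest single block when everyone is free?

Wendy in UTC: 08:40-13:50, 14:00-19:40 (subtract 2h to convert from UTC+2).
Rosa in UTC: 08:00-13:40, 15:05-21:45 (subtract 1h to convert from UTC+1).
Carol in UTC: 08:20-11:05, 14:10-19:30 (subtract 1h to convert from UTC+1).
Bianca in UTC: 08:00-14:20, 14:40-21:20 (subtract 1h to convert from UTC+1).
Mateo in UTC: 08:00-14:25, 14:55-18:55 (subtract 2h to convert from UTC+2).
Wendy ∩ Rosa: 08:40-13:40, 15:05-19:40.
Wendy ∩ Rosa ∩ Carol: 08:40-11:05, 15:05-19:30.
Wendy ∩ Rosa ∩ Carol ∩ Bianca: 08:40-11:05, 15:05-19:30.
Wendy ∩ Rosa ∩ Carol ∩ Bianca ∩ Mateo: 08:40-11:05, 15:05-18:55.
Those are the intersection windows.
The longest is 15:05-18:55 at 230 minutes.

230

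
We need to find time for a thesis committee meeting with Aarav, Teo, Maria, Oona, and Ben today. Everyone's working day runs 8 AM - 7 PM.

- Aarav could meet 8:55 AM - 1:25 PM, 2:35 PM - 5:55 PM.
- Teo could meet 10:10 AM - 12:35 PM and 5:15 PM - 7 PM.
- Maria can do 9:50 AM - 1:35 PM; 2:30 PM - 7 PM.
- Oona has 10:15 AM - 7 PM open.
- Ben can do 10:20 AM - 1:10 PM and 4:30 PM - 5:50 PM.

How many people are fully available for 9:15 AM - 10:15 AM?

Aarav can make the full 09:15-10:15 slot — that's 1.

1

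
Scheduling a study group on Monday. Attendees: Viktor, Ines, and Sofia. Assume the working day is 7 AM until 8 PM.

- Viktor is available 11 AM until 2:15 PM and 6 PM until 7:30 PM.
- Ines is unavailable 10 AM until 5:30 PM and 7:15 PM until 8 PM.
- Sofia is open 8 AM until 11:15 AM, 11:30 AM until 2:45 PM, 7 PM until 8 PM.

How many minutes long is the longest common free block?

15

Viktor free: 11:00-14:15, 18:00-19:30.
Ines free: 07:00-10:00, 17:30-19:15 (invert busy blocks within the working day).
Sofia free: 08:00-11:15, 11:30-14:45, 19:00-20:00.
Viktor ∩ Ines: 18:00-19:15.
Viktor ∩ Ines ∩ Sofia: 19:00-19:15.
The longest is 19:00-19:15 at 15 minutes.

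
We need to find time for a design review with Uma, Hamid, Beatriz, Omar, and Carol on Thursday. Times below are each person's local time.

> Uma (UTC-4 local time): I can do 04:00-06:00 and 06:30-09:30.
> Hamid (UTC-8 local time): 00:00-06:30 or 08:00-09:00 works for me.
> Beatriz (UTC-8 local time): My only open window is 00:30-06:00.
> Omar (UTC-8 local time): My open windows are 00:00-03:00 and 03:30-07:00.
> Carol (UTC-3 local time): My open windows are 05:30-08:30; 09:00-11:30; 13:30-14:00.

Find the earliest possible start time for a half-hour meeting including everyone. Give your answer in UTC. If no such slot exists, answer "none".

Uma in UTC: 08:00-10:00, 10:30-13:30 (add 4h to convert from UTC-4).
Hamid in UTC: 08:00-14:30, 16:00-17:00 (add 8h to convert from UTC-8).
Beatriz in UTC: 08:30-14:00 (add 8h to convert from UTC-8).
Omar in UTC: 08:00-11:00, 11:30-15:00 (add 8h to convert from UTC-8).
Carol in UTC: 08:30-11:30, 12:00-14:30, 16:30-17:00 (add 3h to convert from UTC-3).
Uma ∩ Hamid: 08:00-10:00, 10:30-13:30.
Uma ∩ Hamid ∩ Beatriz: 08:30-10:00, 10:30-13:30.
Uma ∩ Hamid ∩ Beatriz ∩ Omar: 08:30-10:00, 10:30-11:00, 11:30-13:30.
Uma ∩ Hamid ∩ Beatriz ∩ Omar ∩ Carol: 08:30-10:00, 10:30-11:00, 12:00-13:30.
Those are the intersection windows.
The first common window of at least 30 minutes is 08:30-10:00, so the earliest start is 08:30.

08:30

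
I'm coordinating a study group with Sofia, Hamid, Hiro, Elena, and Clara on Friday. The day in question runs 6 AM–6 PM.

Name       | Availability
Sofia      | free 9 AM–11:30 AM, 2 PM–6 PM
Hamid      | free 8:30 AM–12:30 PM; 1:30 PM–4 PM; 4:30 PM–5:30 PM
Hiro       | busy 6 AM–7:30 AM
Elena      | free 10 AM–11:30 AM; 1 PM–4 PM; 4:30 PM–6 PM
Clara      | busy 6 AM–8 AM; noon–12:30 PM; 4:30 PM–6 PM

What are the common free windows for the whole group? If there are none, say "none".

10:00-11:30, 14:00-16:00

Sofia free: 09:00-11:30, 14:00-18:00.
Hamid free: 08:30-12:30, 13:30-16:00, 16:30-17:30.
Hiro free: 07:30-18:00 (invert busy blocks within the working day).
Elena free: 10:00-11:30, 13:00-16:00, 16:30-18:00.
Clara free: 08:00-12:00, 12:30-16:30 (invert busy blocks within the working day).
Sofia ∩ Hamid: 09:00-11:30, 14:00-16:00, 16:30-17:30.
Sofia ∩ Hamid ∩ Hiro: 09:00-11:30, 14:00-16:00, 16:30-17:30.
Sofia ∩ Hamid ∩ Hiro ∩ Elena: 10:00-11:30, 14:00-16:00, 16:30-17:30.
Sofia ∩ Hamid ∩ Hiro ∩ Elena ∩ Clara: 10:00-11:30, 14:00-16:00.
So the common availability across everyone is 10:00-11:30, 14:00-16:00.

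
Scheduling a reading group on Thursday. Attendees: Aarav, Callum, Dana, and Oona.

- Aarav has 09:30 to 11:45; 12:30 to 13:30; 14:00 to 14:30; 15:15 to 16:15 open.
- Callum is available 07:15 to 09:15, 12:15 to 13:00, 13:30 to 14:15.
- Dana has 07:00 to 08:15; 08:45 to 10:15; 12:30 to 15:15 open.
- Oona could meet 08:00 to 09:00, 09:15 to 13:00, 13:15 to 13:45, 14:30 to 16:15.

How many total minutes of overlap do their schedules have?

Aarav ∩ Callum: 12:30-13:00, 14:00-14:15.
Aarav ∩ Callum ∩ Dana: 12:30-13:00, 14:00-14:15.
Aarav ∩ Callum ∩ Dana ∩ Oona: 12:30-13:00.
That's a single block of 30 minutes.

30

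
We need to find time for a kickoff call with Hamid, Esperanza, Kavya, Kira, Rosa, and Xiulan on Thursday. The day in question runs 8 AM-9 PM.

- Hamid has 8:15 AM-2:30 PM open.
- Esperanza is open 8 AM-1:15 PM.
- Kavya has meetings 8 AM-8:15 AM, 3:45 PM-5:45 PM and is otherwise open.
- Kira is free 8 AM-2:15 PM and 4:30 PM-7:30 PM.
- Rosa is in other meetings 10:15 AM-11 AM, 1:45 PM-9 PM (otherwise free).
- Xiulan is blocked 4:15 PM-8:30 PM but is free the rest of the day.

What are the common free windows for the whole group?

Hamid free: 08:15-14:30.
Esperanza free: 08:00-13:15.
Kavya free: 08:15-15:45, 17:45-21:00 (invert busy blocks within the working day).
Kira free: 08:00-14:15, 16:30-19:30.
Rosa free: 08:00-10:15, 11:00-13:45 (invert busy blocks within the working day).
Xiulan free: 08:00-16:15, 20:30-21:00 (invert busy blocks within the working day).
Hamid ∩ Esperanza: 08:15-13:15.
Hamid ∩ Esperanza ∩ Kavya: 08:15-13:15.
Hamid ∩ Esperanza ∩ Kavya ∩ Kira: 08:15-13:15.
Hamid ∩ Esperanza ∩ Kavya ∩ Kira ∩ Rosa: 08:15-10:15, 11:00-13:15.
Hamid ∩ Esperanza ∩ Kavya ∩ Kira ∩ Rosa ∩ Xiulan: 08:15-10:15, 11:00-13:15.
Those are the intersection windows.

08:15-10:15, 11:00-13:15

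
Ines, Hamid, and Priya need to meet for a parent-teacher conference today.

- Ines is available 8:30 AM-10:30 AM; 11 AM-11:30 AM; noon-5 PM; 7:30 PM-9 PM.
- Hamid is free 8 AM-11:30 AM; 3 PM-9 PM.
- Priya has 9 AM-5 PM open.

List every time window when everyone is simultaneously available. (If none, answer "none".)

Ines ∩ Hamid: 08:30-10:30, 11:00-11:30, 15:00-17:00, 19:30-21:00.
Ines ∩ Hamid ∩ Priya: 09:00-10:30, 11:00-11:30, 15:00-17:00.
So the common availability across everyone is 09:00-10:30, 11:00-11:30, 15:00-17:00.

09:00-10:30, 11:00-11:30, 15:00-17:00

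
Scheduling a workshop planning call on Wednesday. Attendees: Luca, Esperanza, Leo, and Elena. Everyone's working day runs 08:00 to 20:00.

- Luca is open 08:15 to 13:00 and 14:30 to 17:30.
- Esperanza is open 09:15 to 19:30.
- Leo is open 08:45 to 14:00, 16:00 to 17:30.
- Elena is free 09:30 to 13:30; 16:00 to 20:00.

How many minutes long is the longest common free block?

Luca ∩ Esperanza: 09:15-13:00, 14:30-17:30.
Luca ∩ Esperanza ∩ Leo: 09:15-13:00, 16:00-17:30.
Luca ∩ Esperanza ∩ Leo ∩ Elena: 09:30-13:00, 16:00-17:30.
The longest is 09:30-13:00 at 210 minutes.

210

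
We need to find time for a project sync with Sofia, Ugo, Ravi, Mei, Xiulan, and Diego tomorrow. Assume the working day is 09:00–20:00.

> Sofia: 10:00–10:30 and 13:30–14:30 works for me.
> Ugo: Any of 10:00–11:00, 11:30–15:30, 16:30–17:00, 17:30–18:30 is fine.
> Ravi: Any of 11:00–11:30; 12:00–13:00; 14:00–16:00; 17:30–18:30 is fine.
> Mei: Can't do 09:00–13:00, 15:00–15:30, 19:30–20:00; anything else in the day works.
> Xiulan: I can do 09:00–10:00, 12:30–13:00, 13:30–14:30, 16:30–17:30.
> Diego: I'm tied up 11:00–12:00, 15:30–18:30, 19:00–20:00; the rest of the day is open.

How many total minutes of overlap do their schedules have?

Sofia free: 10:00-10:30, 13:30-14:30.
Ugo free: 10:00-11:00, 11:30-15:30, 16:30-17:00, 17:30-18:30.
Ravi free: 11:00-11:30, 12:00-13:00, 14:00-16:00, 17:30-18:30.
Mei free: 13:00-15:00, 15:30-19:30 (invert busy blocks within the working day).
Xiulan free: 09:00-10:00, 12:30-13:00, 13:30-14:30, 16:30-17:30.
Diego free: 09:00-11:00, 12:00-15:30, 18:30-19:00 (invert busy blocks within the working day).
Sofia ∩ Ugo: 10:00-10:30, 13:30-14:30.
Sofia ∩ Ugo ∩ Ravi: 14:00-14:30.
Sofia ∩ Ugo ∩ Ravi ∩ Mei: 14:00-14:30.
Sofia ∩ Ugo ∩ Ravi ∩ Mei ∩ Xiulan: 14:00-14:30.
Sofia ∩ Ugo ∩ Ravi ∩ Mei ∩ Xiulan ∩ Diego: 14:00-14:30.
Those are the intersection windows.
That's a single block of 30 minutes.

30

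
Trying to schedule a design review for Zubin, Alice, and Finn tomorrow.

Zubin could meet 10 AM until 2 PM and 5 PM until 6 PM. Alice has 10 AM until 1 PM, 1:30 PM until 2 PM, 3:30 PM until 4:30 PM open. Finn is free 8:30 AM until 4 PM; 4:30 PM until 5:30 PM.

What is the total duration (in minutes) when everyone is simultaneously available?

Zubin ∩ Alice: 10:00-13:00, 13:30-14:00.
Zubin ∩ Alice ∩ Finn: 10:00-13:00, 13:30-14:00.
Summing the common windows: 180 + 30 = 210 minutes.

210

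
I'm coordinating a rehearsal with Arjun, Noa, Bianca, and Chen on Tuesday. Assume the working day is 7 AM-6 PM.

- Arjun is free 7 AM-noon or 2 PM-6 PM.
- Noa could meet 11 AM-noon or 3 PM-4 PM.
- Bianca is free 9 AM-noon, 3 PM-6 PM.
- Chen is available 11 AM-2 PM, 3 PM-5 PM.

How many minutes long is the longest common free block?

60

Arjun ∩ Noa: 11:00-12:00, 15:00-16:00.
Arjun ∩ Noa ∩ Bianca: 11:00-12:00, 15:00-16:00.
Arjun ∩ Noa ∩ Bianca ∩ Chen: 11:00-12:00, 15:00-16:00.
The longest is 11:00-12:00 at 60 minutes.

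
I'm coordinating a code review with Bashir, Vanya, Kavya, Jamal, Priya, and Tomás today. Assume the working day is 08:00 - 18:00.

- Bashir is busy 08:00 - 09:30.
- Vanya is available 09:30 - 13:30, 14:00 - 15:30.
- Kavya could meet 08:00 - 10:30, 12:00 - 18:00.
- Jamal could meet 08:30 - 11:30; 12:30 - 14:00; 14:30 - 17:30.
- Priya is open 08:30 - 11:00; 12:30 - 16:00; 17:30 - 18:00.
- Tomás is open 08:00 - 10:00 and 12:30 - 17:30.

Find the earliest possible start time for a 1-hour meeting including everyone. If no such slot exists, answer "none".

Bashir free: 09:30-18:00 (invert busy blocks within the working day).
Vanya free: 09:30-13:30, 14:00-15:30.
Kavya free: 08:00-10:30, 12:00-18:00.
Jamal free: 08:30-11:30, 12:30-14:00, 14:30-17:30.
Priya free: 08:30-11:00, 12:30-16:00, 17:30-18:00.
Tomás free: 08:00-10:00, 12:30-17:30.
Bashir ∩ Vanya: 09:30-13:30, 14:00-15:30.
Bashir ∩ Vanya ∩ Kavya: 09:30-10:30, 12:00-13:30, 14:00-15:30.
Bashir ∩ Vanya ∩ Kavya ∩ Jamal: 09:30-10:30, 12:30-13:30, 14:30-15:30.
Bashir ∩ Vanya ∩ Kavya ∩ Jamal ∩ Priya: 09:30-10:30, 12:30-13:30, 14:30-15:30.
Bashir ∩ Vanya ∩ Kavya ∩ Jamal ∩ Priya ∩ Tomás: 09:30-10:00, 12:30-13:30, 14:30-15:30.
The first common window of at least 60 minutes is 12:30-13:30, so the earliest start is 12:30.

12:30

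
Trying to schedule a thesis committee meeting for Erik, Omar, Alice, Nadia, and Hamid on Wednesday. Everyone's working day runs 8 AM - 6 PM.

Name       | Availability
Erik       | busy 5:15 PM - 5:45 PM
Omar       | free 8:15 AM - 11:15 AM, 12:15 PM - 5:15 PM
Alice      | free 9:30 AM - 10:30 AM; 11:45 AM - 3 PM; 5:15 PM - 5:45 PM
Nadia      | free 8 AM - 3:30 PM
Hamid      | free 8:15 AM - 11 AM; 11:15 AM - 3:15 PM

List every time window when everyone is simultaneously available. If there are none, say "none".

Erik free: 08:00-17:15, 17:45-18:00 (invert busy blocks within the working day).
Omar free: 08:15-11:15, 12:15-17:15.
Alice free: 09:30-10:30, 11:45-15:00, 17:15-17:45.
Nadia free: 08:00-15:30.
Hamid free: 08:15-11:00, 11:15-15:15.
Erik ∩ Omar: 08:15-11:15, 12:15-17:15.
Erik ∩ Omar ∩ Alice: 09:30-10:30, 12:15-15:00.
Erik ∩ Omar ∩ Alice ∩ Nadia: 09:30-10:30, 12:15-15:00.
Erik ∩ Omar ∩ Alice ∩ Nadia ∩ Hamid: 09:30-10:30, 12:15-15:00.

09:30-10:30, 12:15-15:00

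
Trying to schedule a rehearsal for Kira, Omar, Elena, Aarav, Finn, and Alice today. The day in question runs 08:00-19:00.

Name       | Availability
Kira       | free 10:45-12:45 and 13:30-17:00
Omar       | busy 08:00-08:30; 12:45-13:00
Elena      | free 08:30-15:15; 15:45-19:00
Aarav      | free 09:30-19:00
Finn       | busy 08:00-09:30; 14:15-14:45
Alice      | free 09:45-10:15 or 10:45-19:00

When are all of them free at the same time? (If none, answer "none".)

10:45-12:45, 13:30-14:15, 14:45-15:15, 15:45-17:00

Kira free: 10:45-12:45, 13:30-17:00.
Omar free: 08:30-12:45, 13:00-19:00 (invert busy blocks within the working day).
Elena free: 08:30-15:15, 15:45-19:00.
Aarav free: 09:30-19:00.
Finn free: 09:30-14:15, 14:45-19:00 (invert busy blocks within the working day).
Alice free: 09:45-10:15, 10:45-19:00.
Kira ∩ Omar: 10:45-12:45, 13:30-17:00.
Kira ∩ Omar ∩ Elena: 10:45-12:45, 13:30-15:15, 15:45-17:00.
Kira ∩ Omar ∩ Elena ∩ Aarav: 10:45-12:45, 13:30-15:15, 15:45-17:00.
Kira ∩ Omar ∩ Elena ∩ Aarav ∩ Finn: 10:45-12:45, 13:30-14:15, 14:45-15:15, 15:45-17:00.
Kira ∩ Omar ∩ Elena ∩ Aarav ∩ Finn ∩ Alice: 10:45-12:45, 13:30-14:15, 14:45-15:15, 15:45-17:00.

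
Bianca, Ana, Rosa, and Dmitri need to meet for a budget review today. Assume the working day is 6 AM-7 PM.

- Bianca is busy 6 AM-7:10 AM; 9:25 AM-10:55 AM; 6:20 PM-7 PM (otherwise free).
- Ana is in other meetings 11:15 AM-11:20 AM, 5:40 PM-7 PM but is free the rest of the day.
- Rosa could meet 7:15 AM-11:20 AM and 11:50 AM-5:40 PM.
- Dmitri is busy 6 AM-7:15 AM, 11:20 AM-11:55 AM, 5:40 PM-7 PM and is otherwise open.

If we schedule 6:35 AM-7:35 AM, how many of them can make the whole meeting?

1

Bianca free: 07:10-09:25, 10:55-18:20 (invert busy blocks within the working day).
Ana free: 06:00-11:15, 11:20-17:40 (invert busy blocks within the working day).
Rosa free: 07:15-11:20, 11:50-17:40.
Dmitri free: 07:15-11:20, 11:55-17:40 (invert busy blocks within the working day).
Ana can make the full 06:35-07:35 slot — that's 1.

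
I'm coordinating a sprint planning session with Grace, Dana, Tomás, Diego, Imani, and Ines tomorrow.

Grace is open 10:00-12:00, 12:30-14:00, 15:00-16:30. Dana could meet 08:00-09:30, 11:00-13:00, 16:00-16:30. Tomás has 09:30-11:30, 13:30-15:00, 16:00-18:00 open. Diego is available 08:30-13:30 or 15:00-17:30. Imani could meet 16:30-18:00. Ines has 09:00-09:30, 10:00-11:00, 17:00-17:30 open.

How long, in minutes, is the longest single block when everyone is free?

Grace ∩ Dana: 11:00-12:00, 12:30-13:00, 16:00-16:30.
Grace ∩ Dana ∩ Tomás: 11:00-11:30, 16:00-16:30.
Grace ∩ Dana ∩ Tomás ∩ Diego: 11:00-11:30, 16:00-16:30.
Grace ∩ Dana ∩ Tomás ∩ Diego ∩ Imani: ∅.
Grace ∩ Dana ∩ Tomás ∩ Diego ∩ Imani ∩ Ines: ∅.
There is no time when everyone is free.
No common window exists, so the longest block is 0 minutes.

0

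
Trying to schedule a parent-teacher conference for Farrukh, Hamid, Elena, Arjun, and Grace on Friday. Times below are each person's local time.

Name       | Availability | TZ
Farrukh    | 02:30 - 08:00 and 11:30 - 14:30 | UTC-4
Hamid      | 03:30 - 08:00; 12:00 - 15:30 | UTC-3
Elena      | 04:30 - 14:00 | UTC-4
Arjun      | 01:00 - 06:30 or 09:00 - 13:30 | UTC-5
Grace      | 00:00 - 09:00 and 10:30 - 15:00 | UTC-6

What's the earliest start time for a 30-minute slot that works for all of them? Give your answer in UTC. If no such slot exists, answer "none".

Farrukh in UTC: 06:30-12:00, 15:30-18:30 (add 4h to convert from UTC-4).
Hamid in UTC: 06:30-11:00, 15:00-18:30 (add 3h to convert from UTC-3).
Elena in UTC: 08:30-18:00 (add 4h to convert from UTC-4).
Arjun in UTC: 06:00-11:30, 14:00-18:30 (add 5h to convert from UTC-5).
Grace in UTC: 06:00-15:00, 16:30-21:00 (add 6h to convert from UTC-6).
Farrukh ∩ Hamid: 06:30-11:00, 15:30-18:30.
Farrukh ∩ Hamid ∩ Elena: 08:30-11:00, 15:30-18:00.
Farrukh ∩ Hamid ∩ Elena ∩ Arjun: 08:30-11:00, 15:30-18:00.
Farrukh ∩ Hamid ∩ Elena ∩ Arjun ∩ Grace: 08:30-11:00, 16:30-18:00.
Those are the intersection windows.
The first common window of at least 30 minutes is 08:30-11:00, so the earliest start is 08:30.

08:30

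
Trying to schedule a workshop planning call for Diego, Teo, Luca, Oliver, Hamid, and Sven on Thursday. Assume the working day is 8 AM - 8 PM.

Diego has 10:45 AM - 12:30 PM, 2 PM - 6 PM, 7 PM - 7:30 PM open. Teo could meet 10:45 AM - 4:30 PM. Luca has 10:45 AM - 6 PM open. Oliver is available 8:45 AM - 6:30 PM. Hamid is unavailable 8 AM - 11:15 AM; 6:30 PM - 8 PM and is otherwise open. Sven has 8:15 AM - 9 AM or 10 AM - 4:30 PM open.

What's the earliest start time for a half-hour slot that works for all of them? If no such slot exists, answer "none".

Diego free: 10:45-12:30, 14:00-18:00, 19:00-19:30.
Teo free: 10:45-16:30.
Luca free: 10:45-18:00.
Oliver free: 08:45-18:30.
Hamid free: 11:15-18:30 (invert busy blocks within the working day).
Sven free: 08:15-09:00, 10:00-16:30.
Diego ∩ Teo: 10:45-12:30, 14:00-16:30.
Diego ∩ Teo ∩ Luca: 10:45-12:30, 14:00-16:30.
Diego ∩ Teo ∩ Luca ∩ Oliver: 10:45-12:30, 14:00-16:30.
Diego ∩ Teo ∩ Luca ∩ Oliver ∩ Hamid: 11:15-12:30, 14:00-16:30.
Diego ∩ Teo ∩ Luca ∩ Oliver ∩ Hamid ∩ Sven: 11:15-12:30, 14:00-16:30.
So the common availability across everyone is 11:15-12:30, 14:00-16:30.
The first common window of at least 30 minutes is 11:15-12:30, so the earliest start is 11:15.

11:15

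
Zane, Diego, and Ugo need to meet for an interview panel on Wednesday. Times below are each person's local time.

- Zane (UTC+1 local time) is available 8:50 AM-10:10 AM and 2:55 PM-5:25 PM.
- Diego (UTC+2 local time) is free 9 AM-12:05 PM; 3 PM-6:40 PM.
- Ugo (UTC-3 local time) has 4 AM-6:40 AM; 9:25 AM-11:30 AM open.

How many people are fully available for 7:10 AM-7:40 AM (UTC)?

2

Zane in UTC: 07:50-09:10, 13:55-16:25 (subtract 1h to convert from UTC+1).
Diego in UTC: 07:00-10:05, 13:00-16:40 (subtract 2h to convert from UTC+2).
Ugo in UTC: 07:00-09:40, 12:25-14:30 (add 3h to convert from UTC-3).
Diego and Ugo can make the full 07:10-07:40 slot — that's 2.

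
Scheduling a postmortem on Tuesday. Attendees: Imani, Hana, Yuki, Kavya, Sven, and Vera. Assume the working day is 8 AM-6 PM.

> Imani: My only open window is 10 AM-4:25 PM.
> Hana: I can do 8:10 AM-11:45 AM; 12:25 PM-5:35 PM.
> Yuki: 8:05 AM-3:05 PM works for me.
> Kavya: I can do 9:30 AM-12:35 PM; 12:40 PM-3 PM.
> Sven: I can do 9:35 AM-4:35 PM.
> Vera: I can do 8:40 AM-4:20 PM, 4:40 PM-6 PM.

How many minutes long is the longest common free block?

140

Imani ∩ Hana: 10:00-11:45, 12:25-16:25.
Imani ∩ Hana ∩ Yuki: 10:00-11:45, 12:25-15:05.
Imani ∩ Hana ∩ Yuki ∩ Kavya: 10:00-11:45, 12:25-12:35, 12:40-15:00.
Imani ∩ Hana ∩ Yuki ∩ Kavya ∩ Sven: 10:00-11:45, 12:25-12:35, 12:40-15:00.
Imani ∩ Hana ∩ Yuki ∩ Kavya ∩ Sven ∩ Vera: 10:00-11:45, 12:25-12:35, 12:40-15:00.
Those are the intersection windows.
The longest is 12:40-15:00 at 140 minutes.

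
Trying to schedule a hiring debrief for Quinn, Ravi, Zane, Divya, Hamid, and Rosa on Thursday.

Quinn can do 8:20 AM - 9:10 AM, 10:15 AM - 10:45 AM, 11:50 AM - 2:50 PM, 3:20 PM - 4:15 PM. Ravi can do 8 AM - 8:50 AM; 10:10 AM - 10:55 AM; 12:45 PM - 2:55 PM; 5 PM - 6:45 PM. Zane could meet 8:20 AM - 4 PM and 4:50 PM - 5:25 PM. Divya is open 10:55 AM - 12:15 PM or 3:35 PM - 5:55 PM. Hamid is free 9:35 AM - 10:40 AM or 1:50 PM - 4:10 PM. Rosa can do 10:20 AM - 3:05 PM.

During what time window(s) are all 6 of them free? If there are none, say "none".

Quinn ∩ Ravi: 08:20-08:50, 10:15-10:45, 12:45-14:50.
Quinn ∩ Ravi ∩ Zane: 08:20-08:50, 10:15-10:45, 12:45-14:50.
Quinn ∩ Ravi ∩ Zane ∩ Divya: ∅.
Quinn ∩ Ravi ∩ Zane ∩ Divya ∩ Hamid: ∅.
Quinn ∩ Ravi ∩ Zane ∩ Divya ∩ Hamid ∩ Rosa: ∅.
There is no time when everyone is free.

none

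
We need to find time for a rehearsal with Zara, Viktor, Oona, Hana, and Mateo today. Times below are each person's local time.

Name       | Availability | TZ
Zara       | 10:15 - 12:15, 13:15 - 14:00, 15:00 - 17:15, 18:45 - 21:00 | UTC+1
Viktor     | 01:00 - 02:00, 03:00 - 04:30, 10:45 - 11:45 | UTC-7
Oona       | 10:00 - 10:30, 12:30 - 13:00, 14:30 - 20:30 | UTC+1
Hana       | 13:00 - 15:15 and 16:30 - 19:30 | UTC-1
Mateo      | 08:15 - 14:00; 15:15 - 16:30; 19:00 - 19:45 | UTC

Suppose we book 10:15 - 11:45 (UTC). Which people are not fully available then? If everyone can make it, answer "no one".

Zara in UTC: 09:15-11:15, 12:15-13:00, 14:00-16:15, 17:45-20:00 (subtract 1h to convert from UTC+1).
Viktor in UTC: 08:00-09:00, 10:00-11:30, 17:45-18:45 (add 7h to convert from UTC-7).
Oona in UTC: 09:00-09:30, 11:30-12:00, 13:30-19:30 (subtract 1h to convert from UTC+1).
Hana in UTC: 14:00-16:15, 17:30-20:30 (add 1h to convert from UTC-1).
Mateo in UTC: 08:15-14:00, 15:15-16:30, 19:00-19:45.
Zara: not fully free for 10:15-11:45. Viktor: not fully free for 10:15-11:45. Oona: not fully free for 10:15-11:45. Hana: not fully free for 10:15-11:45. Mateo: free for 10:15-11:45.

Hana, Oona, Viktor, Zara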